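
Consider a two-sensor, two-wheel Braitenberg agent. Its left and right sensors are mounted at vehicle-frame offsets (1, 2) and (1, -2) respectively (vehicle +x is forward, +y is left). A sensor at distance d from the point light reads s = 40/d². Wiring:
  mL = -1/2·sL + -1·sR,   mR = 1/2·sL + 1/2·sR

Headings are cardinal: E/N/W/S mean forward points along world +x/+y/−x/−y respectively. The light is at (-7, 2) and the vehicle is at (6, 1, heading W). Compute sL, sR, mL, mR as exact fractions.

left sensor world pos  = (5, -1); dL² = 153
right sensor world pos = (5, 3); dR² = 145
sL = 40/153 = 40/153
sR = 40/145 = 8/29
mL = -1/2·sL + -1·sR = -1804/4437
mR = 1/2·sL + 1/2·sR = 1192/4437

40/153 8/29 -1804/4437 1192/4437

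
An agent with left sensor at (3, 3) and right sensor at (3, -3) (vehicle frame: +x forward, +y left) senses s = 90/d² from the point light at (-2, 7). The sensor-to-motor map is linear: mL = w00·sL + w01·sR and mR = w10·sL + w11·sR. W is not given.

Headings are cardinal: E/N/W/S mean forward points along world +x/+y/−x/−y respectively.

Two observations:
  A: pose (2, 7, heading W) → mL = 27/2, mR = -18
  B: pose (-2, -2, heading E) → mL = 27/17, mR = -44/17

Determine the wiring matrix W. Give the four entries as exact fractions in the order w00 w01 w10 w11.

1/2 1 -1 -1

obs A: pose=(2,7,W) → sL=9, sR=9, mL=27/2, mR=-18
obs B: pose=(-2,-2,E) → sL=2, sR=10/17, mL=27/17, mR=-44/17
sensor matrix S = [[9, 9], [2, 10/17]]; det S = -216/17
solve [mL_A; mL_B] = S·[w00; w01] and [mR_A; mR_B] = S·[w10; w11]:
  w00 = 1/2, w01 = 1, w10 = -1, w11 = -1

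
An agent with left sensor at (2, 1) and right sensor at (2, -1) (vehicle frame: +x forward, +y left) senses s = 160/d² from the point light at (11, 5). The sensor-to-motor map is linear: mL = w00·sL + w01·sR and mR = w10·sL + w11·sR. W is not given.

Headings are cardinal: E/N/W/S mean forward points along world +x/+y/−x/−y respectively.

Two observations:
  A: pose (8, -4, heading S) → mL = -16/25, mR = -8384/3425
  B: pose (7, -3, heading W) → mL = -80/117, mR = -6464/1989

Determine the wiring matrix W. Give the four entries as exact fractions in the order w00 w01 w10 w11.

obs A: pose=(8,-4,S) → sL=32/25, sR=160/137, mL=-16/25, mR=-8384/3425
obs B: pose=(7,-3,W) → sL=160/117, sR=32/17, mL=-80/117, mR=-6464/1989
sensor matrix S = [[32/25, 160/137], [160/117, 32/17]]; det S = 5533696/6812325
solve [mL_A; mL_B] = S·[w00; w01] and [mR_A; mR_B] = S·[w10; w11]:
  w00 = -1/2, w01 = 0, w10 = -1, w11 = -1

-1/2 0 -1 -1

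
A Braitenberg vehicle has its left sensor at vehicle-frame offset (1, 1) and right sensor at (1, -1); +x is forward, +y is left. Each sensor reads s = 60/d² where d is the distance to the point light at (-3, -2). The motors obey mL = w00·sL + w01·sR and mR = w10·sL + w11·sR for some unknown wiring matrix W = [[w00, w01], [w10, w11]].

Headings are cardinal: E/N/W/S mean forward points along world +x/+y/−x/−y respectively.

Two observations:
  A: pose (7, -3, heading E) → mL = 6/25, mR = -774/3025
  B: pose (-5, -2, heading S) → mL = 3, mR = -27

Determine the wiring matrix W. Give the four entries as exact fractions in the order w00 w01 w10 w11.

0 1/2 -1 1/2

obs A: pose=(7,-3,E) → sL=60/121, sR=12/25, mL=6/25, mR=-774/3025
obs B: pose=(-5,-2,S) → sL=30, sR=6, mL=3, mR=-27
sensor matrix S = [[60/121, 12/25], [30, 6]]; det S = -6912/605
solve [mL_A; mL_B] = S·[w00; w01] and [mR_A; mR_B] = S·[w10; w11]:
  w00 = 0, w01 = 1/2, w10 = -1, w11 = 1/2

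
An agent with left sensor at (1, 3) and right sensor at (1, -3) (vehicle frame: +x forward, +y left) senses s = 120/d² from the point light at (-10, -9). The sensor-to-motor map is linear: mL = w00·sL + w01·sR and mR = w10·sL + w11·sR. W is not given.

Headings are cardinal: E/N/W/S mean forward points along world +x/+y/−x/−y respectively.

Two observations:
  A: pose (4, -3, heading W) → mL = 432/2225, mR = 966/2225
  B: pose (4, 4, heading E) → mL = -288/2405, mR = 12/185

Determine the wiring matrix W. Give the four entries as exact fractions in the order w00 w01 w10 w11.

1 -1 1 -1/2

obs A: pose=(4,-3,W) → sL=60/89, sR=12/25, mL=432/2225, mR=966/2225
obs B: pose=(4,4,E) → sL=120/481, sR=24/65, mL=-288/2405, mR=12/185
sensor matrix S = [[60/89, 12/25], [120/481, 24/65]]; det S = 27648/214045
solve [mL_A; mL_B] = S·[w00; w01] and [mR_A; mR_B] = S·[w10; w11]:
  w00 = 1, w01 = -1, w10 = 1, w11 = -1/2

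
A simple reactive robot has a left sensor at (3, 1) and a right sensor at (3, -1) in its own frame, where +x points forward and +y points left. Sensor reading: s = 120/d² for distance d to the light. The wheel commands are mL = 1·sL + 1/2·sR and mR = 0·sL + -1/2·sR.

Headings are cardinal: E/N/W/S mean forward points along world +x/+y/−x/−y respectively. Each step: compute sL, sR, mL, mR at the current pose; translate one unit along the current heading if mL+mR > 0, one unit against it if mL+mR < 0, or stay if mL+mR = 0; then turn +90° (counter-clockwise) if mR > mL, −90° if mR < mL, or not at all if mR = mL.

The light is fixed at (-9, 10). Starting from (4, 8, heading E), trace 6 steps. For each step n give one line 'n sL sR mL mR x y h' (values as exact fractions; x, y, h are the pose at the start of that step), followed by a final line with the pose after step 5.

0 120/257 24/53 9444/13621 -12/53 4 8 E
1 12/25 60/97 1914/2425 -30/97 5 8 S
2 120/137 24/25 4644/3425 -12/25 5 7 W
3 5/6 30/49 335/294 -15/49 4 7 N
4 120/257 24/53 9444/13621 -12/53 4 8 E
5 12/25 60/97 1914/2425 -30/97 5 8 S
final 5 7 W

n=0: pose=(4,8,E); sL=120/257, sR=24/53; mL=9444/13621, mR=-12/53; mL+mR=120/257 → advance +1; mR−mL=-12528/13621 → turn -1·90°
n=1: pose=(5,8,S); sL=12/25, sR=60/97; mL=1914/2425, mR=-30/97; mL+mR=12/25 → advance +1; mR−mL=-2664/2425 → turn -1·90°
n=2: pose=(5,7,W); sL=120/137, sR=24/25; mL=4644/3425, mR=-12/25; mL+mR=120/137 → advance +1; mR−mL=-6288/3425 → turn -1·90°
n=3: pose=(4,7,N); sL=5/6, sR=30/49; mL=335/294, mR=-15/49; mL+mR=5/6 → advance +1; mR−mL=-425/294 → turn -1·90°
n=4: pose=(4,8,E); sL=120/257, sR=24/53; mL=9444/13621, mR=-12/53; mL+mR=120/257 → advance +1; mR−mL=-12528/13621 → turn -1·90°
n=5: pose=(5,8,S); sL=12/25, sR=60/97; mL=1914/2425, mR=-30/97; mL+mR=12/25 → advance +1; mR−mL=-2664/2425 → turn -1·90°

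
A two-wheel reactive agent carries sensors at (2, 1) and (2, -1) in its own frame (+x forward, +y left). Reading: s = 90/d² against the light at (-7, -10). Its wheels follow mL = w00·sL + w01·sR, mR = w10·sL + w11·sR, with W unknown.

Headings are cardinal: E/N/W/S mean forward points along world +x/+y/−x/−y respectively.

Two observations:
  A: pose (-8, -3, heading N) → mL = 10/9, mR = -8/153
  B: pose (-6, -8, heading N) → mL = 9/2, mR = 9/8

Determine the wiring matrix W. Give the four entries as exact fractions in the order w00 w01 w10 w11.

0 1 1 -1

obs A: pose=(-8,-3,N) → sL=18/17, sR=10/9, mL=10/9, mR=-8/153
obs B: pose=(-6,-8,N) → sL=45/8, sR=9/2, mL=9/2, mR=9/8
sensor matrix S = [[18/17, 10/9], [45/8, 9/2]]; det S = -101/68
solve [mL_A; mL_B] = S·[w00; w01] and [mR_A; mR_B] = S·[w10; w11]:
  w00 = 0, w01 = 1, w10 = 1, w11 = -1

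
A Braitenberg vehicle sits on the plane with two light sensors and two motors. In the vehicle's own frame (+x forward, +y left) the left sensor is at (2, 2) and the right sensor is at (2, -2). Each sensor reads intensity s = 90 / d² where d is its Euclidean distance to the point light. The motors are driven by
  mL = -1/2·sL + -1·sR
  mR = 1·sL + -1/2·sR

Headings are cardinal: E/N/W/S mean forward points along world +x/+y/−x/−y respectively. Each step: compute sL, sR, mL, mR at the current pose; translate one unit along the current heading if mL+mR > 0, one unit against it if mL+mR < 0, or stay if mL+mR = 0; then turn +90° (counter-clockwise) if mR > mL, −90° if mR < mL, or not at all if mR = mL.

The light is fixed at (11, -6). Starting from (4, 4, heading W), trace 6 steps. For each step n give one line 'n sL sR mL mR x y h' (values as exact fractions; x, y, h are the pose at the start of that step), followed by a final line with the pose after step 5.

n=0: pose=(4,4,W); sL=18/29, sR=2/5; mL=-103/145, mR=61/145; mL+mR=-42/145 → advance -1; mR−mL=164/145 → turn +1·90°
n=1: pose=(5,4,S); sL=9/8, sR=45/64; mL=-81/64, mR=99/128; mL+mR=-63/128 → advance -1; mR−mL=261/128 → turn +1·90°
n=2: pose=(5,5,E); sL=18/37, sR=90/97; mL=-4203/3589, mR=81/3589; mL+mR=-4122/3589 → advance -1; mR−mL=4284/3589 → turn +1·90°
n=3: pose=(4,5,N); sL=9/25, sR=45/97; mL=-3123/4850, mR=621/4850; mL+mR=-1251/2425 → advance -1; mR−mL=1872/2425 → turn +1·90°
n=4: pose=(4,4,W); sL=18/29, sR=2/5; mL=-103/145, mR=61/145; mL+mR=-42/145 → advance -1; mR−mL=164/145 → turn +1·90°
n=5: pose=(5,4,S); sL=9/8, sR=45/64; mL=-81/64, mR=99/128; mL+mR=-63/128 → advance -1; mR−mL=261/128 → turn +1·90°

0 18/29 2/5 -103/145 61/145 4 4 W
1 9/8 45/64 -81/64 99/128 5 4 S
2 18/37 90/97 -4203/3589 81/3589 5 5 E
3 9/25 45/97 -3123/4850 621/4850 4 5 N
4 18/29 2/5 -103/145 61/145 4 4 W
5 9/8 45/64 -81/64 99/128 5 4 S
final 5 5 E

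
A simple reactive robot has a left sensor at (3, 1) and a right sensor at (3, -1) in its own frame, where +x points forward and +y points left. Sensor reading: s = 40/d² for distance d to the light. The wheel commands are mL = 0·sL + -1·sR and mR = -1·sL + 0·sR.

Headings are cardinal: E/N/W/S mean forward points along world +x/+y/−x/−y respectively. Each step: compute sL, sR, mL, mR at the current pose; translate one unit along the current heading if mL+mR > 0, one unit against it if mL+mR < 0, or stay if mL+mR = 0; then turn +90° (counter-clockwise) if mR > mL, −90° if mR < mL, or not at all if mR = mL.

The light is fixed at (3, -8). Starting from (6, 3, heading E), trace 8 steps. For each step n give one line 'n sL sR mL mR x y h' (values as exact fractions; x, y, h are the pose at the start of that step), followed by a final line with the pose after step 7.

0 2/9 5/17 -5/17 -2/9 6 3 E
1 40/197 8/41 -8/41 -40/197 5 3 N
2 20/73 20/53 -20/53 -20/73 5 2 E
3 40/169 40/173 -40/173 -40/169 4 2 N
4 10/29 1/2 -1/2 -10/29 4 1 E
5 8/29 8/29 -8/29 -8/29 3 1 N
6 20/61 20/61 -20/61 -20/61 3 0 N
7 40/101 40/101 -40/101 -40/101 3 -1 N
final 3 -2 N

n=0: pose=(6,3,E); sL=2/9, sR=5/17; mL=-5/17, mR=-2/9; mL+mR=-79/153 → advance -1; mR−mL=11/153 → turn +1·90°
n=1: pose=(5,3,N); sL=40/197, sR=8/41; mL=-8/41, mR=-40/197; mL+mR=-3216/8077 → advance -1; mR−mL=-64/8077 → turn -1·90°
n=2: pose=(5,2,E); sL=20/73, sR=20/53; mL=-20/53, mR=-20/73; mL+mR=-2520/3869 → advance -1; mR−mL=400/3869 → turn +1·90°
n=3: pose=(4,2,N); sL=40/169, sR=40/173; mL=-40/173, mR=-40/169; mL+mR=-13680/29237 → advance -1; mR−mL=-160/29237 → turn -1·90°
n=4: pose=(4,1,E); sL=10/29, sR=1/2; mL=-1/2, mR=-10/29; mL+mR=-49/58 → advance -1; mR−mL=9/58 → turn +1·90°
n=5: pose=(3,1,N); sL=8/29, sR=8/29; mL=-8/29, mR=-8/29; mL+mR=-16/29 → advance -1; mR−mL=0 → turn +0·90°
n=6: pose=(3,0,N); sL=20/61, sR=20/61; mL=-20/61, mR=-20/61; mL+mR=-40/61 → advance -1; mR−mL=0 → turn +0·90°
n=7: pose=(3,-1,N); sL=40/101, sR=40/101; mL=-40/101, mR=-40/101; mL+mR=-80/101 → advance -1; mR−mL=0 → turn +0·90°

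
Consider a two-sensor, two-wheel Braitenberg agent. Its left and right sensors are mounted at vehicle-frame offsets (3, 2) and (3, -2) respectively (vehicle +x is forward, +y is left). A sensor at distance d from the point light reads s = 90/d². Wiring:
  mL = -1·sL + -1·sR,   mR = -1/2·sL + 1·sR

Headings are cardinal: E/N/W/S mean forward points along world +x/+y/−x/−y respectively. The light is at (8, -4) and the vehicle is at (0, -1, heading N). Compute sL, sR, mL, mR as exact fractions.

45/68 5/4 -65/34 125/136

left sensor world pos  = (-2, 2); dL² = 136
right sensor world pos = (2, 2); dR² = 72
sL = 90/136 = 45/68
sR = 90/72 = 5/4
mL = -1·sL + -1·sR = -65/34
mR = -1/2·sL + 1·sR = 125/136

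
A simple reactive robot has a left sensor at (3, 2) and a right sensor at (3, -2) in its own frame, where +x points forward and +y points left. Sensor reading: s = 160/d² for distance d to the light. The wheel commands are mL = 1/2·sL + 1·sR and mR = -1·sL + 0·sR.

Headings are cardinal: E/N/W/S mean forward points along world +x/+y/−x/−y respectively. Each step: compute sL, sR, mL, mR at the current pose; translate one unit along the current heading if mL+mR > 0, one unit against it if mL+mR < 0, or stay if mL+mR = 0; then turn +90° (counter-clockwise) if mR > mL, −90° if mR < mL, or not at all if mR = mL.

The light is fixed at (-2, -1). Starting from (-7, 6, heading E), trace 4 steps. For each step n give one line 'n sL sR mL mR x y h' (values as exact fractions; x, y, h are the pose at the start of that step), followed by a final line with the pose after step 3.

0 32/17 160/29 3184/493 -32/17 -7 6 E
1 8 40/13 92/13 -8 -6 6 S
2 32/17 160/149 5104/2533 -32/17 -6 7 W
3 16/17 16/13 376/221 -16/17 -7 7 N
final -7 8 E

n=0: pose=(-7,6,E); sL=32/17, sR=160/29; mL=3184/493, mR=-32/17; mL+mR=2256/493 → advance +1; mR−mL=-4112/493 → turn -1·90°
n=1: pose=(-6,6,S); sL=8, sR=40/13; mL=92/13, mR=-8; mL+mR=-12/13 → advance -1; mR−mL=-196/13 → turn -1·90°
n=2: pose=(-6,7,W); sL=32/17, sR=160/149; mL=5104/2533, mR=-32/17; mL+mR=336/2533 → advance +1; mR−mL=-9872/2533 → turn -1·90°
n=3: pose=(-7,7,N); sL=16/17, sR=16/13; mL=376/221, mR=-16/17; mL+mR=168/221 → advance +1; mR−mL=-584/221 → turn -1·90°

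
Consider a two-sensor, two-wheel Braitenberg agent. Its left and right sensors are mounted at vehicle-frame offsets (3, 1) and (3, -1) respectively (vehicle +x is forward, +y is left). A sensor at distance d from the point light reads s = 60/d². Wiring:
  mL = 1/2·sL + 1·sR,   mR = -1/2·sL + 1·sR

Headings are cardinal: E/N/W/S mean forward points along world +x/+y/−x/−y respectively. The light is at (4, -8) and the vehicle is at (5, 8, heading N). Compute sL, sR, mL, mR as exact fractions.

60/361 12/73 6522/26353 2142/26353

left sensor world pos  = (4, 11); dL² = 361
right sensor world pos = (6, 11); dR² = 365
sL = 60/361 = 60/361
sR = 60/365 = 12/73
mL = 1/2·sL + 1·sR = 6522/26353
mR = -1/2·sL + 1·sR = 2142/26353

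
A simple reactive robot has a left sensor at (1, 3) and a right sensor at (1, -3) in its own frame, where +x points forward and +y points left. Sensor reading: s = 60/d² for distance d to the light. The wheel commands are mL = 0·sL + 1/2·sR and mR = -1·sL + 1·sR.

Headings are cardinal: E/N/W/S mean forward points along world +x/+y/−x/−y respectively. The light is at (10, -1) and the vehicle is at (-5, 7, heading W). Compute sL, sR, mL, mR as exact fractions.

left sensor world pos  = (-6, 4); dL² = 281
right sensor world pos = (-6, 10); dR² = 377
sL = 60/281 = 60/281
sR = 60/377 = 60/377
mL = 0·sL + 1/2·sR = 30/377
mR = -1·sL + 1·sR = -5760/105937

60/281 60/377 30/377 -5760/105937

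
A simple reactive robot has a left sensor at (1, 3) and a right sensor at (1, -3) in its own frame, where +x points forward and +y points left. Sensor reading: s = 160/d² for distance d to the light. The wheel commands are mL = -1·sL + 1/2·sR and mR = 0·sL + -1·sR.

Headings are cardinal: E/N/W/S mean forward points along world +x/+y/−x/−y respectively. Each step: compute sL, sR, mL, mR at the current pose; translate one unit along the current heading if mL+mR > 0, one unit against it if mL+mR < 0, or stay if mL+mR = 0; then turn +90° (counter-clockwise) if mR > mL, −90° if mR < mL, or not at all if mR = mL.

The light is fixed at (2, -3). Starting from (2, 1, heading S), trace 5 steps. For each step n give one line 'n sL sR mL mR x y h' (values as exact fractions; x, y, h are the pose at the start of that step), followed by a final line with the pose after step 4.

n=0: pose=(2,1,S); sL=80/9, sR=80/9; mL=-40/9, mR=-80/9; mL+mR=-40/3 → advance -1; mR−mL=-40/9 → turn -1·90°
n=1: pose=(2,2,W); sL=32, sR=32/13; mL=-400/13, mR=-32/13; mL+mR=-432/13 → advance -1; mR−mL=368/13 → turn +1·90°
n=2: pose=(3,2,S); sL=5, sR=8; mL=-1, mR=-8; mL+mR=-9 → advance -1; mR−mL=-7 → turn -1·90°
n=3: pose=(3,3,W); sL=160/9, sR=160/81; mL=-1360/81, mR=-160/81; mL+mR=-1520/81 → advance -1; mR−mL=400/27 → turn +1·90°
n=4: pose=(4,3,S); sL=16/5, sR=80/13; mL=-8/65, mR=-80/13; mL+mR=-408/65 → advance -1; mR−mL=-392/65 → turn -1·90°

0 80/9 80/9 -40/9 -80/9 2 1 S
1 32 32/13 -400/13 -32/13 2 2 W
2 5 8 -1 -8 3 2 S
3 160/9 160/81 -1360/81 -160/81 3 3 W
4 16/5 80/13 -8/65 -80/13 4 3 S
final 4 4 W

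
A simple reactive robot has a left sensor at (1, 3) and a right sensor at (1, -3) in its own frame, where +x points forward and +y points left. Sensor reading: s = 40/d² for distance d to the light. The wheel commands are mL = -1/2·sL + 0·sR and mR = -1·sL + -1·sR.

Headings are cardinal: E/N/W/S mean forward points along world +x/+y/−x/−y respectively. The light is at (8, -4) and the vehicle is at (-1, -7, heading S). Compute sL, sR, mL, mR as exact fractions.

10/13 1/4 -5/13 -53/52

left sensor world pos  = (2, -8); dL² = 52
right sensor world pos = (-4, -8); dR² = 160
sL = 40/52 = 10/13
sR = 40/160 = 1/4
mL = -1/2·sL + 0·sR = -5/13
mR = -1·sL + -1·sR = -53/52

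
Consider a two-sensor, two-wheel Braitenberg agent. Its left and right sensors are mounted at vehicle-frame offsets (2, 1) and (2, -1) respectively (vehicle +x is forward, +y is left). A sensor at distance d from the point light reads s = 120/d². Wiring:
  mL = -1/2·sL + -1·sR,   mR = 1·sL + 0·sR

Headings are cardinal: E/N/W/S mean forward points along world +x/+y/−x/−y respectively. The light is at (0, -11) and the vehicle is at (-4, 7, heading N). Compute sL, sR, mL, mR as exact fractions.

left sensor world pos  = (-5, 9); dL² = 425
right sensor world pos = (-3, 9); dR² = 409
sL = 120/425 = 24/85
sR = 120/409 = 120/409
mL = -1/2·sL + -1·sR = -15108/34765
mR = 1·sL + 0·sR = 24/85

24/85 120/409 -15108/34765 24/85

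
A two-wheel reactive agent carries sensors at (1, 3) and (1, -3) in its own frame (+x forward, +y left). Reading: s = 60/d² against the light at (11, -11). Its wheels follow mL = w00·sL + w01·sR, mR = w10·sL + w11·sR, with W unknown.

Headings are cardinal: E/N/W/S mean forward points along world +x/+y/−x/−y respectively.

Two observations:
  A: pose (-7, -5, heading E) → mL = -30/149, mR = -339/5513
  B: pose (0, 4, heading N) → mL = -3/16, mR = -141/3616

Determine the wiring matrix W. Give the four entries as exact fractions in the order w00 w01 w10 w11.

obs A: pose=(-7,-5,E) → sL=6/37, sR=30/149, mL=-30/149, mR=-339/5513
obs B: pose=(0,4,N) → sL=15/113, sR=3/16, mL=-3/16, mR=-141/3616
sensor matrix S = [[6/37, 30/149], [15/113, 3/16]]; det S = 18333/4983752
solve [mL_A; mL_B] = S·[w00; w01] and [mR_A; mR_B] = S·[w10; w11]:
  w00 = 0, w01 = -1, w10 = -1, w11 = 1/2

0 -1 -1 1/2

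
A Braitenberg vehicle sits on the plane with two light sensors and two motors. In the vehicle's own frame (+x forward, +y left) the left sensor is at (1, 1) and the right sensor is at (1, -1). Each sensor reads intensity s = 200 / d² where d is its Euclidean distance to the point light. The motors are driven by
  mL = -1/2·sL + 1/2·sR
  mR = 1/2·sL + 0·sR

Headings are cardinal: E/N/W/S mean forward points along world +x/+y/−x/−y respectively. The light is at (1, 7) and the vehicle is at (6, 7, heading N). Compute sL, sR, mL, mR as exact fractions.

left sensor world pos  = (5, 8); dL² = 17
right sensor world pos = (7, 8); dR² = 37
sL = 200/17 = 200/17
sR = 200/37 = 200/37
mL = -1/2·sL + 1/2·sR = -2000/629
mR = 1/2·sL + 0·sR = 100/17

200/17 200/37 -2000/629 100/17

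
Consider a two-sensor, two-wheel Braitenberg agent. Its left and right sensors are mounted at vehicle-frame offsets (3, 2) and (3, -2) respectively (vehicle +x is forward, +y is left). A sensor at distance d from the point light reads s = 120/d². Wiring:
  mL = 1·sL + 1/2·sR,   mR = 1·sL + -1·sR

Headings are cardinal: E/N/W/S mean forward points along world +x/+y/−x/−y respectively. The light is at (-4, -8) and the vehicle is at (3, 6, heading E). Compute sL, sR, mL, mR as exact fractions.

30/89 30/61 3165/5429 -840/5429

left sensor world pos  = (6, 8); dL² = 356
right sensor world pos = (6, 4); dR² = 244
sL = 120/356 = 30/89
sR = 120/244 = 30/61
mL = 1·sL + 1/2·sR = 3165/5429
mR = 1·sL + -1·sR = -840/5429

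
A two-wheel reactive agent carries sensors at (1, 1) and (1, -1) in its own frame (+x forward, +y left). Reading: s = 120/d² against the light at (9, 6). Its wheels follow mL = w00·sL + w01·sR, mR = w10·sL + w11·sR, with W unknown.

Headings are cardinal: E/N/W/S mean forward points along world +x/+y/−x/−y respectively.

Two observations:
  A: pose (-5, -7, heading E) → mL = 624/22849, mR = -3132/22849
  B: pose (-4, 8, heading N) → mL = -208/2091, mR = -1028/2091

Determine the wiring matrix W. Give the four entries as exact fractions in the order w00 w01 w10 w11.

obs A: pose=(-5,-7,E) → sL=120/313, sR=24/73, mL=624/22849, mR=-3132/22849
obs B: pose=(-4,8,N) → sL=24/41, sR=40/51, mL=-208/2091, mR=-1028/2091
sensor matrix S = [[120/313, 24/73], [24/41, 40/51]]; det S = 1723904/15925753
solve [mL_A; mL_B] = S·[w00; w01] and [mR_A; mR_B] = S·[w10; w11]:
  w00 = 1/2, w01 = -1/2, w10 = 1/2, w11 = -1

1/2 -1/2 1/2 -1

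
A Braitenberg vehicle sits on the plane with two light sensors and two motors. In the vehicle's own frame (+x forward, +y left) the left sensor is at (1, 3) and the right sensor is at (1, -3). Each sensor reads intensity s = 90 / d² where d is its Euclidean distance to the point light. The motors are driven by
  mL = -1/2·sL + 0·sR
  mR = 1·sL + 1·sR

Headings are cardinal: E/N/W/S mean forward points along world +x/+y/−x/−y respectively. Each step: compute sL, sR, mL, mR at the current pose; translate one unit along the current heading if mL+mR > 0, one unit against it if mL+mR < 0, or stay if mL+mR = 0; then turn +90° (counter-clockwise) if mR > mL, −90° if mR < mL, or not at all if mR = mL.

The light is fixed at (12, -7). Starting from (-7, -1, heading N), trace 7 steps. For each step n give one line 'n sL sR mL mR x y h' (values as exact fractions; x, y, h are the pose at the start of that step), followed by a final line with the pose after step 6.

0 90/533 18/61 -45/533 15084/32513 -7 -1 N
1 45/208 9/50 -45/416 2061/5200 -7 0 W
2 18/65 18/113 -9/65 3204/7345 -8 0 S
3 45/221 9/37 -45/442 3654/8177 -8 -1 E
4 90/533 18/61 -45/533 15084/32513 -7 -1 N
5 45/208 9/50 -45/416 2061/5200 -7 0 W
6 18/65 18/113 -9/65 3204/7345 -8 0 S
final -8 -1 E

n=0: pose=(-7,-1,N); sL=90/533, sR=18/61; mL=-45/533, mR=15084/32513; mL+mR=12339/32513 → advance +1; mR−mL=17829/32513 → turn +1·90°
n=1: pose=(-7,0,W); sL=45/208, sR=9/50; mL=-45/416, mR=2061/5200; mL+mR=2997/10400 → advance +1; mR−mL=5247/10400 → turn +1·90°
n=2: pose=(-8,0,S); sL=18/65, sR=18/113; mL=-9/65, mR=3204/7345; mL+mR=2187/7345 → advance +1; mR−mL=4221/7345 → turn +1·90°
n=3: pose=(-8,-1,E); sL=45/221, sR=9/37; mL=-45/442, mR=3654/8177; mL+mR=5643/16354 → advance +1; mR−mL=8973/16354 → turn +1·90°
n=4: pose=(-7,-1,N); sL=90/533, sR=18/61; mL=-45/533, mR=15084/32513; mL+mR=12339/32513 → advance +1; mR−mL=17829/32513 → turn +1·90°
n=5: pose=(-7,0,W); sL=45/208, sR=9/50; mL=-45/416, mR=2061/5200; mL+mR=2997/10400 → advance +1; mR−mL=5247/10400 → turn +1·90°
n=6: pose=(-8,0,S); sL=18/65, sR=18/113; mL=-9/65, mR=3204/7345; mL+mR=2187/7345 → advance +1; mR−mL=4221/7345 → turn +1·90°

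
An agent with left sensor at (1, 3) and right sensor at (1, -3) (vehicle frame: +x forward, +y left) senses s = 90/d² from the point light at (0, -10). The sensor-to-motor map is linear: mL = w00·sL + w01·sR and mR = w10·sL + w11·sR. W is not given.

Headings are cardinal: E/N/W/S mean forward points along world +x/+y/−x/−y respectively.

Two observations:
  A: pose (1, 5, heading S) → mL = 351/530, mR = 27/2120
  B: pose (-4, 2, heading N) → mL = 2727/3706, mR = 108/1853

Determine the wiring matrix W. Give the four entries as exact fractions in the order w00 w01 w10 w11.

1/2 1 -1/2 1/2

obs A: pose=(1,5,S) → sL=45/106, sR=9/20, mL=351/530, mR=27/2120
obs B: pose=(-4,2,N) → sL=45/109, sR=9/17, mL=2727/3706, mR=108/1853
sensor matrix S = [[45/106, 9/20], [45/109, 9/17]]; det S = 15309/392836
solve [mL_A; mL_B] = S·[w00; w01] and [mR_A; mR_B] = S·[w10; w11]:
  w00 = 1/2, w01 = 1, w10 = -1/2, w11 = 1/2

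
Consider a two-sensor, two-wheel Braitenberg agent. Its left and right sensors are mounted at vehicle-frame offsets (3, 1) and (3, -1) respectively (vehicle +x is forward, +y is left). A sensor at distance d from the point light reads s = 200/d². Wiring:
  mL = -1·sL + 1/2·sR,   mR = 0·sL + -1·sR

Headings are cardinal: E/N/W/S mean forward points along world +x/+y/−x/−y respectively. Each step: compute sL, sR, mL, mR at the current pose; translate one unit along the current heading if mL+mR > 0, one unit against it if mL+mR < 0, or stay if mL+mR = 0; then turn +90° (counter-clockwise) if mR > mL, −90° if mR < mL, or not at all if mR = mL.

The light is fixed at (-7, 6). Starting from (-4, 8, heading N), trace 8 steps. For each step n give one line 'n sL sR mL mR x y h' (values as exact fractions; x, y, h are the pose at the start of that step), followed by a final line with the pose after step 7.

0 200/29 200/41 -5300/1189 -200/41 -4 8 N
1 5 50/9 -20/9 -50/9 -4 7 E
2 200/13 40 60/13 -40 -5 7 S
3 100 20 -90 -20 -5 8 W
4 200/17 40 140/17 -40 -4 8 S
5 50 25/2 -175/4 -25/2 -4 9 W
6 8 200/9 28/9 -200/9 -3 9 S
7 20 100/13 -210/13 -100/13 -3 10 W
final -2 10 S

n=0: pose=(-4,8,N); sL=200/29, sR=200/41; mL=-5300/1189, mR=-200/41; mL+mR=-11100/1189 → advance -1; mR−mL=-500/1189 → turn -1·90°
n=1: pose=(-4,7,E); sL=5, sR=50/9; mL=-20/9, mR=-50/9; mL+mR=-70/9 → advance -1; mR−mL=-10/3 → turn -1·90°
n=2: pose=(-5,7,S); sL=200/13, sR=40; mL=60/13, mR=-40; mL+mR=-460/13 → advance -1; mR−mL=-580/13 → turn -1·90°
n=3: pose=(-5,8,W); sL=100, sR=20; mL=-90, mR=-20; mL+mR=-110 → advance -1; mR−mL=70 → turn +1·90°
n=4: pose=(-4,8,S); sL=200/17, sR=40; mL=140/17, mR=-40; mL+mR=-540/17 → advance -1; mR−mL=-820/17 → turn -1·90°
n=5: pose=(-4,9,W); sL=50, sR=25/2; mL=-175/4, mR=-25/2; mL+mR=-225/4 → advance -1; mR−mL=125/4 → turn +1·90°
n=6: pose=(-3,9,S); sL=8, sR=200/9; mL=28/9, mR=-200/9; mL+mR=-172/9 → advance -1; mR−mL=-76/3 → turn -1·90°
n=7: pose=(-3,10,W); sL=20, sR=100/13; mL=-210/13, mR=-100/13; mL+mR=-310/13 → advance -1; mR−mL=110/13 → turn +1·90°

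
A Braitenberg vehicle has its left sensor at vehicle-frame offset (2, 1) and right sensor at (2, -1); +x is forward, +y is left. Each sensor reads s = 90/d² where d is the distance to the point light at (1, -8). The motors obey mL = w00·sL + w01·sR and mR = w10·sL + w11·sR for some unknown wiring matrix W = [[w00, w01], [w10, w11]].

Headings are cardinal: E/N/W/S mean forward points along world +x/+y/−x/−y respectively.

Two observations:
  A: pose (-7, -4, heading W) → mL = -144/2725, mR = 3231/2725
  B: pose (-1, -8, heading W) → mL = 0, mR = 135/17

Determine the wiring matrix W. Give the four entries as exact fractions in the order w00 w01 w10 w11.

-1/2 1/2 1 1/2

obs A: pose=(-7,-4,W) → sL=90/109, sR=18/25, mL=-144/2725, mR=3231/2725
obs B: pose=(-1,-8,W) → sL=90/17, sR=90/17, mL=0, mR=135/17
sensor matrix S = [[90/109, 18/25], [90/17, 90/17]]; det S = 5184/9265
solve [mL_A; mL_B] = S·[w00; w01] and [mR_A; mR_B] = S·[w10; w11]:
  w00 = -1/2, w01 = 1/2, w10 = 1, w11 = 1/2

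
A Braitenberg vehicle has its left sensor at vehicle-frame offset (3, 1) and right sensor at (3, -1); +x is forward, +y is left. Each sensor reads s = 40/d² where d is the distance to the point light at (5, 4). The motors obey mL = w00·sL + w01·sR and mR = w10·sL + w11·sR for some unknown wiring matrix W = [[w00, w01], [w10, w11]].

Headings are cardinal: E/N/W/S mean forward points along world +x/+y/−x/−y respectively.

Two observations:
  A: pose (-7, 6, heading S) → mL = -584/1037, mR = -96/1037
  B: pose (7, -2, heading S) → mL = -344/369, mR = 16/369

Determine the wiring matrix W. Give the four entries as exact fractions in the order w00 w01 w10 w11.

obs A: pose=(-7,6,S) → sL=20/61, sR=4/17, mL=-584/1037, mR=-96/1037
obs B: pose=(7,-2,S) → sL=4/9, sR=20/41, mL=-344/369, mR=16/369
sensor matrix S = [[20/61, 4/17], [4/9, 20/41]]; det S = 21184/382653
solve [mL_A; mL_B] = S·[w00; w01] and [mR_A; mR_B] = S·[w10; w11]:
  w00 = -1, w01 = -1, w10 = -1, w11 = 1

-1 -1 -1 1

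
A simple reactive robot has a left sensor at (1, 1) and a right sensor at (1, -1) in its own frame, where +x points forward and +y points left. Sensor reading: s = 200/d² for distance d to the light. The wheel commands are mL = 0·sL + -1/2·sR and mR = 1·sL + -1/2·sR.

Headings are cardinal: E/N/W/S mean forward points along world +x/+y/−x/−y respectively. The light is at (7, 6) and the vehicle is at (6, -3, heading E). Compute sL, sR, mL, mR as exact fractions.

left sensor world pos  = (7, -2); dL² = 64
right sensor world pos = (7, -4); dR² = 100
sL = 200/64 = 25/8
sR = 200/100 = 2
mL = 0·sL + -1/2·sR = -1
mR = 1·sL + -1/2·sR = 17/8

25/8 2 -1 17/8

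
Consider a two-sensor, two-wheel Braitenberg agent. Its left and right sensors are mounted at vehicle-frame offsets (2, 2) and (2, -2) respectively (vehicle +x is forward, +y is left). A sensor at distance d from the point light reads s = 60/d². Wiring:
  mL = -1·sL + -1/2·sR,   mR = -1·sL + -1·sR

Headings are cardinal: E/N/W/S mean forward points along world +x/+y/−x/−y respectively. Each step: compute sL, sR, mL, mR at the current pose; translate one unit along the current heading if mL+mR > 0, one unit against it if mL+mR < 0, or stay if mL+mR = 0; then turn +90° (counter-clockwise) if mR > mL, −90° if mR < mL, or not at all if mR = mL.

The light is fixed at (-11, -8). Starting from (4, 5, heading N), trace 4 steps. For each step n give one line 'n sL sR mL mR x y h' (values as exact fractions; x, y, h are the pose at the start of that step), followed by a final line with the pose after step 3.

n=0: pose=(4,5,N); sL=30/197, sR=30/257; mL=-10665/50629, mR=-13620/50629; mL+mR=-24285/50629 → advance -1; mR−mL=-15/257 → turn -1·90°
n=1: pose=(4,4,E); sL=12/97, sR=60/389; mL=-7578/37733, mR=-10488/37733; mL+mR=-18066/37733 → advance -1; mR−mL=-30/389 → turn -1·90°
n=2: pose=(3,4,S); sL=15/89, sR=15/61; mL=-3165/10858, mR=-2250/5429; mL+mR=-7665/10858 → advance -1; mR−mL=-15/122 → turn -1·90°
n=3: pose=(3,5,W); sL=12/53, sR=20/123; mL=-2006/6519, mR=-2536/6519; mL+mR=-1514/2173 → advance -1; mR−mL=-10/123 → turn -1·90°

0 30/197 30/257 -10665/50629 -13620/50629 4 5 N
1 12/97 60/389 -7578/37733 -10488/37733 4 4 E
2 15/89 15/61 -3165/10858 -2250/5429 3 4 S
3 12/53 20/123 -2006/6519 -2536/6519 3 5 W
final 4 5 N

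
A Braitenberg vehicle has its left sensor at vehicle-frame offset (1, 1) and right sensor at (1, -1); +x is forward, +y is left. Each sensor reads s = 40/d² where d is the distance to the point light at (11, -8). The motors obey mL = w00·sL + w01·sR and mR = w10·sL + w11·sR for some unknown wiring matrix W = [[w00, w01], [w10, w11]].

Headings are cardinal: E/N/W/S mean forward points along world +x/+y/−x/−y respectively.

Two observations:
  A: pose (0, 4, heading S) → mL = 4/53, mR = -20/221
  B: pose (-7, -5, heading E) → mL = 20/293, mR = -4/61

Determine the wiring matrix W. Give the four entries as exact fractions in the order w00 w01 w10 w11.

obs A: pose=(0,4,S) → sL=40/221, sR=8/53, mL=4/53, mR=-20/221
obs B: pose=(-7,-5,E) → sL=8/61, sR=40/293, mL=20/293, mR=-4/61
sensor matrix S = [[40/221, 8/53], [8/61, 40/293]]; det S = 1028608/209346449
solve [mL_A; mL_B] = S·[w00; w01] and [mR_A; mR_B] = S·[w10; w11]:
  w00 = 0, w01 = 1/2, w10 = -1/2, w11 = 0

0 1/2 -1/2 0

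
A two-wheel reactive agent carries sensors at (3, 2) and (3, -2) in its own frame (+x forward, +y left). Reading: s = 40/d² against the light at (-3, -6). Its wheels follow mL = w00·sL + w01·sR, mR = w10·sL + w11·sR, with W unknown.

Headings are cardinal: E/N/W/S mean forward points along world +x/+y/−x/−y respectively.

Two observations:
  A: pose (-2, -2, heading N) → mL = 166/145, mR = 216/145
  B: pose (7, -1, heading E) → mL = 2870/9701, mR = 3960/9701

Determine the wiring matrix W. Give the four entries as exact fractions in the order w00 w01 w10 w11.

1 1/2 1 1

obs A: pose=(-2,-2,N) → sL=4/5, sR=20/29, mL=166/145, mR=216/145
obs B: pose=(7,-1,E) → sL=20/109, sR=20/89, mL=2870/9701, mR=3960/9701
sensor matrix S = [[4/5, 20/29], [20/109, 20/89]]; det S = 14976/281329
solve [mL_A; mL_B] = S·[w00; w01] and [mR_A; mR_B] = S·[w10; w11]:
  w00 = 1, w01 = 1/2, w10 = 1, w11 = 1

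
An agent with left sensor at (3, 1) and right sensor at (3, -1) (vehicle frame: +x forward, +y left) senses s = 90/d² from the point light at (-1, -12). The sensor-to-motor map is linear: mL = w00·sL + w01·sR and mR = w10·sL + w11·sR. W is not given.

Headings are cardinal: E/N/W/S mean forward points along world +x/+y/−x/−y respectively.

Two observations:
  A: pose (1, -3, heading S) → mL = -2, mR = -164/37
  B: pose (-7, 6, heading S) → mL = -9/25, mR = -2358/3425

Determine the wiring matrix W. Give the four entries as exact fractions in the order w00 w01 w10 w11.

-1 0 -1 -1

obs A: pose=(1,-3,S) → sL=2, sR=90/37, mL=-2, mR=-164/37
obs B: pose=(-7,6,S) → sL=9/25, sR=45/137, mL=-9/25, mR=-2358/3425
sensor matrix S = [[2, 90/37], [9/25, 45/137]]; det S = -5544/25345
solve [mL_A; mL_B] = S·[w00; w01] and [mR_A; mR_B] = S·[w10; w11]:
  w00 = -1, w01 = 0, w10 = -1, w11 = -1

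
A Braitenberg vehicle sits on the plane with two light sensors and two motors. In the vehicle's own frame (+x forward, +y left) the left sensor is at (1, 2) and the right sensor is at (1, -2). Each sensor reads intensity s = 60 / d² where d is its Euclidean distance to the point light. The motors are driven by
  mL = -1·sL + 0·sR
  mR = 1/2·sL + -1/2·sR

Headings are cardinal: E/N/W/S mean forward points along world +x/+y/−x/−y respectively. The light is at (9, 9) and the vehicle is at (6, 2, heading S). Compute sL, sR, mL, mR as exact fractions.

12/13 60/89 -12/13 144/1157

left sensor world pos  = (8, 1); dL² = 65
right sensor world pos = (4, 1); dR² = 89
sL = 60/65 = 12/13
sR = 60/89 = 60/89
mL = -1·sL + 0·sR = -12/13
mR = 1/2·sL + -1/2·sR = 144/1157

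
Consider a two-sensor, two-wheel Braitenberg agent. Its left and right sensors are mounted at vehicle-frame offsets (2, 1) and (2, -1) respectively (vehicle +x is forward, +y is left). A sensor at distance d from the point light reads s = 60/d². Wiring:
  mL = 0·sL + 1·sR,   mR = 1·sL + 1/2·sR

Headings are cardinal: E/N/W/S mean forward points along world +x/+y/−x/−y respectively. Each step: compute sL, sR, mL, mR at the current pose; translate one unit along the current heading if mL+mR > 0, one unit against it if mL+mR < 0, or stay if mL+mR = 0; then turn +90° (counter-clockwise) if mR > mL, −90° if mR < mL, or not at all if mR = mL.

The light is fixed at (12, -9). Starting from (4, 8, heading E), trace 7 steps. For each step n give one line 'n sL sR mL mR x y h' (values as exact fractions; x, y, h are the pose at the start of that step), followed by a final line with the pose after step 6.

n=0: pose=(4,8,E); sL=1/6, sR=15/73; mL=15/73, mR=59/219; mL+mR=104/219 → advance +1; mR−mL=14/219 → turn +1·90°
n=1: pose=(5,8,N); sL=12/85, sR=60/397; mL=60/397, mR=7314/33745; mL+mR=12414/33745 → advance +1; mR−mL=2214/33745 → turn +1·90°
n=2: pose=(5,9,W); sL=6/37, sR=30/221; mL=30/221, mR=1881/8177; mL+mR=2991/8177 → advance +1; mR−mL=771/8177 → turn +1·90°
n=3: pose=(4,9,S); sL=12/61, sR=60/337; mL=60/337, mR=5874/20557; mL+mR=9534/20557 → advance +1; mR−mL=2214/20557 → turn +1·90°
n=4: pose=(4,8,E); sL=1/6, sR=15/73; mL=15/73, mR=59/219; mL+mR=104/219 → advance +1; mR−mL=14/219 → turn +1·90°
n=5: pose=(5,8,N); sL=12/85, sR=60/397; mL=60/397, mR=7314/33745; mL+mR=12414/33745 → advance +1; mR−mL=2214/33745 → turn +1·90°
n=6: pose=(5,9,W); sL=6/37, sR=30/221; mL=30/221, mR=1881/8177; mL+mR=2991/8177 → advance +1; mR−mL=771/8177 → turn +1·90°

0 1/6 15/73 15/73 59/219 4 8 E
1 12/85 60/397 60/397 7314/33745 5 8 N
2 6/37 30/221 30/221 1881/8177 5 9 W
3 12/61 60/337 60/337 5874/20557 4 9 S
4 1/6 15/73 15/73 59/219 4 8 E
5 12/85 60/397 60/397 7314/33745 5 8 N
6 6/37 30/221 30/221 1881/8177 5 9 W
final 4 9 S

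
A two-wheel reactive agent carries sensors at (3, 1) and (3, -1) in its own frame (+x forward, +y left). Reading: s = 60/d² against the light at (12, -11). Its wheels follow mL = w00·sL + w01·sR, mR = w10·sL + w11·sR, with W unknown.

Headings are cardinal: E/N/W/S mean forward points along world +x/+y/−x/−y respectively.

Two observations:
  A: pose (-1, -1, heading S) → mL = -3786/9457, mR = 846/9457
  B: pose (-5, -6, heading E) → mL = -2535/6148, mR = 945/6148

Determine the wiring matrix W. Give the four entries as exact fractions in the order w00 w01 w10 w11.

obs A: pose=(-1,-1,S) → sL=60/193, sR=12/49, mL=-3786/9457, mR=846/9457
obs B: pose=(-5,-6,E) → sL=15/58, sR=15/53, mL=-2535/6148, mR=945/6148
sensor matrix S = [[60/193, 12/49], [15/58, 15/53]]; det S = 358290/14535409
solve [mL_A; mL_B] = S·[w00; w01] and [mR_A; mR_B] = S·[w10; w11]:
  w00 = -1/2, w01 = -1, w10 = -1/2, w11 = 1

-1/2 -1 -1/2 1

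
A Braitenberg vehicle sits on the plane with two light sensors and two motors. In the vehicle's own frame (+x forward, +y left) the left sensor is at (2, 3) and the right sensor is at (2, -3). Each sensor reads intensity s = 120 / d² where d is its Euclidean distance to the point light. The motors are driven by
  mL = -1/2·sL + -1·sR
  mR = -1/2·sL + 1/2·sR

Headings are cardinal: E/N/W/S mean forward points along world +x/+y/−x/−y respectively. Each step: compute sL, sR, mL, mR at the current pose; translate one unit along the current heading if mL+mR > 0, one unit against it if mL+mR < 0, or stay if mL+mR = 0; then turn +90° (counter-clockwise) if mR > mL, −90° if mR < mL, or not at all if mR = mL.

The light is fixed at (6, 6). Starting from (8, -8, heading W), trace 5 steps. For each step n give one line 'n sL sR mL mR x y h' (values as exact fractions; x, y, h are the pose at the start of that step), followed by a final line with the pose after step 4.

0 120/289 120/121 -41940/34969 10080/34969 8 -8 W
1 30/73 15/32 -1575/2336 135/4672 9 -8 S
2 24/25 120/281 -6372/7025 -1872/7025 9 -7 E
3 60/61 60/73 -5850/4453 -360/4453 8 -7 N
4 120/289 120/121 -41940/34969 10080/34969 8 -8 W
final 9 -8 S

n=0: pose=(8,-8,W); sL=120/289, sR=120/121; mL=-41940/34969, mR=10080/34969; mL+mR=-31860/34969 → advance -1; mR−mL=180/121 → turn +1·90°
n=1: pose=(9,-8,S); sL=30/73, sR=15/32; mL=-1575/2336, mR=135/4672; mL+mR=-3015/4672 → advance -1; mR−mL=45/64 → turn +1·90°
n=2: pose=(9,-7,E); sL=24/25, sR=120/281; mL=-6372/7025, mR=-1872/7025; mL+mR=-8244/7025 → advance -1; mR−mL=180/281 → turn +1·90°
n=3: pose=(8,-7,N); sL=60/61, sR=60/73; mL=-5850/4453, mR=-360/4453; mL+mR=-6210/4453 → advance -1; mR−mL=90/73 → turn +1·90°
n=4: pose=(8,-8,W); sL=120/289, sR=120/121; mL=-41940/34969, mR=10080/34969; mL+mR=-31860/34969 → advance -1; mR−mL=180/121 → turn +1·90°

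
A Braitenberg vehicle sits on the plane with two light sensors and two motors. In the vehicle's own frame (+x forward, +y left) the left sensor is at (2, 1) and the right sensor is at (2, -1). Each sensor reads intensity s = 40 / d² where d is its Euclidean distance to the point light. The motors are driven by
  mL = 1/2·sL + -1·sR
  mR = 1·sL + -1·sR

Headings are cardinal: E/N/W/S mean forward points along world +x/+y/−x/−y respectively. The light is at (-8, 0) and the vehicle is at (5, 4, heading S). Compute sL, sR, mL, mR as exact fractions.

left sensor world pos  = (6, 2); dL² = 200
right sensor world pos = (4, 2); dR² = 148
sL = 40/200 = 1/5
sR = 40/148 = 10/37
mL = 1/2·sL + -1·sR = -63/370
mR = 1·sL + -1·sR = -13/185

1/5 10/37 -63/370 -13/185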